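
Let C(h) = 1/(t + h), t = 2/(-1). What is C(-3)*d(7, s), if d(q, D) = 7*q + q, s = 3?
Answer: -56/5 ≈ -11.200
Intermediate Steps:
t = -2 (t = 2*(-1) = -2)
d(q, D) = 8*q
C(h) = 1/(-2 + h)
C(-3)*d(7, s) = (8*7)/(-2 - 3) = 56/(-5) = -1/5*56 = -56/5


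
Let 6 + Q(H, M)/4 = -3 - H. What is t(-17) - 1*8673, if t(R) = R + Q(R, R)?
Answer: -8658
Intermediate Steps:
Q(H, M) = -36 - 4*H (Q(H, M) = -24 + 4*(-3 - H) = -24 + (-12 - 4*H) = -36 - 4*H)
t(R) = -36 - 3*R (t(R) = R + (-36 - 4*R) = -36 - 3*R)
t(-17) - 1*8673 = (-36 - 3*(-17)) - 1*8673 = (-36 + 51) - 8673 = 15 - 8673 = -8658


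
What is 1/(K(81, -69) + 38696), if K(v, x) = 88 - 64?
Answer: 1/38720 ≈ 2.5826e-5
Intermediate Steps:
K(v, x) = 24
1/(K(81, -69) + 38696) = 1/(24 + 38696) = 1/38720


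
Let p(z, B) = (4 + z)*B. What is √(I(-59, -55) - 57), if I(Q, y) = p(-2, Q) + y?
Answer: I*√230 ≈ 15.166*I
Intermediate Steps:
p(z, B) = B*(4 + z)
I(Q, y) = y + 2*Q (I(Q, y) = Q*(4 - 2) + y = Q*2 + y = 2*Q + y = y + 2*Q)
√(I(-59, -55) - 57) = √((-55 + 2*(-59)) - 57) = √((-55 - 118) - 57) = √(-173 - 57) = √(-230) = I*√230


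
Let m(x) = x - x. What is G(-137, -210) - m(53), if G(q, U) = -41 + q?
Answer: -178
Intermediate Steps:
m(x) = 0
G(-137, -210) - m(53) = (-41 - 137) - 1*0 = -178 + 0 = -178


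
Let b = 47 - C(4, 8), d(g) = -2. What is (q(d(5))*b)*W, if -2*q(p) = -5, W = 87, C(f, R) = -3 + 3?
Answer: 20445/2 ≈ 10223.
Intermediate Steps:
C(f, R) = 0
q(p) = 5/2 (q(p) = -1/2*(-5) = 5/2)
b = 47 (b = 47 - 1*0 = 47 + 0 = 47)
(q(d(5))*b)*W = ((5/2)*47)*87 = (235/2)*87 = 20445/2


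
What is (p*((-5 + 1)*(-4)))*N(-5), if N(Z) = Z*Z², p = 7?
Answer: -14000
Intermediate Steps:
N(Z) = Z³
(p*((-5 + 1)*(-4)))*N(-5) = (7*((-5 + 1)*(-4)))*(-5)³ = (7*(-4*(-4)))*(-125) = (7*16)*(-125) = 112*(-125) = -14000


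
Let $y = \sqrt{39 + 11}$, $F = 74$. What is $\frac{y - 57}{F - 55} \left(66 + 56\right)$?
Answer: $-366 + \frac{610 \sqrt{2}}{19} \approx -320.6$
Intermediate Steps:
$y = 5 \sqrt{2}$ ($y = \sqrt{50} = 5 \sqrt{2} \approx 7.0711$)
$\frac{y - 57}{F - 55} \left(66 + 56\right) = \frac{5 \sqrt{2} - 57}{74 - 55} \left(66 + 56\right) = \frac{-57 + 5 \sqrt{2}}{19} \cdot 122 = \left(-57 + 5 \sqrt{2}\right) \frac{1}{19} \cdot 122 = \left(-3 + \frac{5 \sqrt{2}}{19}\right) 122 = -366 + \frac{610 \sqrt{2}}{19}$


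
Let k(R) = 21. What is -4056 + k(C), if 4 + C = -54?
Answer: -4035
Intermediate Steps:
C = -58 (C = -4 - 54 = -58)
-4056 + k(C) = -4056 + 21 = -4035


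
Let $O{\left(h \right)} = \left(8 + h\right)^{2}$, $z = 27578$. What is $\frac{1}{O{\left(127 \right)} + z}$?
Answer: $\frac{1}{45803} \approx 2.1833 \cdot 10^{-5}$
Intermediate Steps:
$\frac{1}{O{\left(127 \right)} + z} = \frac{1}{\left(8 + 127\right)^{2} + 27578} = \frac{1}{135^{2} + 27578} = \frac{1}{18225 + 27578} = \frac{1}{45803}$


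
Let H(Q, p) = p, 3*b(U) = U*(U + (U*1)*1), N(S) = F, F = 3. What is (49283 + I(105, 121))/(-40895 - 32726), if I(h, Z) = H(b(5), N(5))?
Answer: -49286/73621 ≈ -0.66946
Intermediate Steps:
N(S) = 3
b(U) = 2*U²/3 (b(U) = (U*(U + (U*1)*1))/3 = (U*(U + U*1))/3 = (U*(U + U))/3 = (U*(2*U))/3 = (2*U²)/3 = 2*U²/3)
I(h, Z) = 3
(49283 + I(105, 121))/(-40895 - 32726) = (49283 + 3)/(-40895 - 32726) = 49286/(-73621) = 49286*(-1/73621) = -49286/73621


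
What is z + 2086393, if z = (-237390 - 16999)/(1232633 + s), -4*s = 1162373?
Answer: 7861859542931/3768159 ≈ 2.0864e+6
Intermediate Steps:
s = -1162373/4 (s = -¼*1162373 = -1162373/4 ≈ -2.9059e+5)
z = -1017556/3768159 (z = (-237390 - 16999)/(1232633 - 1162373/4) = -254389/3768159/4 = -254389*4/3768159 = -1017556/3768159 ≈ -0.27004)
z + 2086393 = -1017556/3768159 + 2086393 = 7861859542931/3768159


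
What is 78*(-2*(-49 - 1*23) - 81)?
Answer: 4914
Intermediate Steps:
78*(-2*(-49 - 1*23) - 81) = 78*(-2*(-49 - 23) - 81) = 78*(-2*(-72) - 81) = 78*(144 - 81) = 78*63 = 4914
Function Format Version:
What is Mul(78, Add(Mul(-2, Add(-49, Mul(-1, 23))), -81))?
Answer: 4914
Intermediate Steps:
Mul(78, Add(Mul(-2, Add(-49, Mul(-1, 23))), -81)) = Mul(78, Add(Mul(-2, Add(-49, -23)), -81)) = Mul(78, Add(Mul(-2, -72), -81)) = Mul(78, Add(144, -81)) = Mul(78, 63) = 4914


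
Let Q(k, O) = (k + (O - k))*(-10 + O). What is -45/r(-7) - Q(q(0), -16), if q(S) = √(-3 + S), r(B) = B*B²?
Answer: -142643/343 ≈ -415.87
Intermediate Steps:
r(B) = B³
Q(k, O) = O*(-10 + O)
-45/r(-7) - Q(q(0), -16) = -45/((-7)³) - (-16)*(-10 - 16) = -45/(-343) - (-16)*(-26) = -45*(-1/343) - 1*416 = 45/343 - 416 = -142643/343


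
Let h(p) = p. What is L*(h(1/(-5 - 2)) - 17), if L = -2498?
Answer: 299760/7 ≈ 42823.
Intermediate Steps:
L*(h(1/(-5 - 2)) - 17) = -2498*(1/(-5 - 2) - 17) = -2498*(1/(-7) - 17) = -2498*(-1/7 - 17) = -2498*(-120/7) = 299760/7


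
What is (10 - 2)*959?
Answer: 7672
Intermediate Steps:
(10 - 2)*959 = 8*959 = 7672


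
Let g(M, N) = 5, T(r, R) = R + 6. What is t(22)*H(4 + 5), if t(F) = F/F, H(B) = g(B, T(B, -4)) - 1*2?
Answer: 3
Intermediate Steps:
T(r, R) = 6 + R
H(B) = 3 (H(B) = 5 - 1*2 = 5 - 2 = 3)
t(F) = 1
t(22)*H(4 + 5) = 1*3 = 3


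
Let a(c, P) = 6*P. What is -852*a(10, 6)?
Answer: -30672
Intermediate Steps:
-852*a(10, 6) = -5112*6 = -852*36 = -30672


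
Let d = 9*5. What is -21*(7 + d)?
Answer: -1092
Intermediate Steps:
d = 45
-21*(7 + d) = -21*(7 + 45) = -21*52 = -1092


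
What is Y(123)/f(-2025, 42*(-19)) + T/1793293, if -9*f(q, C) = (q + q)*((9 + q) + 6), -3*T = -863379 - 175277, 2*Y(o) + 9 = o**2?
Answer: 1664430494/9011297325 ≈ 0.18470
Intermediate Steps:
Y(o) = -9/2 + o**2/2
T = 1038656/3 (T = -(-863379 - 175277)/3 = -1/3*(-1038656) = 1038656/3 ≈ 3.4622e+5)
f(q, C) = -2*q*(15 + q)/9 (f(q, C) = -(q + q)*((9 + q) + 6)/9 = -2*q*(15 + q)/9)
Y(123)/f(-2025, 42*(-19)) + T/1793293 = (-9/2 + (1/2)*123**2)/((-2/9*(-2025)*(15 - 2025))) + (1038656/3)/1793293 = (-9/2 + (1/2)*15129)/((-2/9*(-2025)*(-2010))) + (1038656/3)*(1/1793293) = (-9/2 + 15129/2)/(-904500) + 1038656/5379879 = 7560*(-1/904500) + 1038656/5379879 = -14/1675 + 1038656/5379879 = 1664430494/9011297325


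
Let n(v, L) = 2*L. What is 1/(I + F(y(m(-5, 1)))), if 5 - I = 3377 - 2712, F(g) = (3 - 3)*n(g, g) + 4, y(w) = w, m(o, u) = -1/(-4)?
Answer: -1/656 ≈ -0.0015244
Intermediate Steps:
m(o, u) = ¼ (m(o, u) = -1*(-¼) = ¼)
F(g) = 4 (F(g) = (3 - 3)*(2*g) + 4 = 0*(2*g) + 4 = 0 + 4 = 4)
I = -660 (I = 5 - (3377 - 2712) = 5 - 1*665 = 5 - 665 = -660)
1/(I + F(y(m(-5, 1)))) = 1/(-660 + 4) = 1/(-656) = -1/656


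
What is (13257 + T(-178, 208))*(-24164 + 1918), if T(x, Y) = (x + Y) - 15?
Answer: -295248912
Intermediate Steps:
T(x, Y) = -15 + Y + x (T(x, Y) = (Y + x) - 15 = -15 + Y + x)
(13257 + T(-178, 208))*(-24164 + 1918) = (13257 + (-15 + 208 - 178))*(-24164 + 1918) = (13257 + 15)*(-22246) = 13272*(-22246) = -295248912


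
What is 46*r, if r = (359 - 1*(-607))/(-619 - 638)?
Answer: -14812/419 ≈ -35.351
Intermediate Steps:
r = -322/419 (r = (359 + 607)/(-1257) = 966*(-1/1257) = -322/419 ≈ -0.76850)
46*r = 46*(-322/419) = -14812/419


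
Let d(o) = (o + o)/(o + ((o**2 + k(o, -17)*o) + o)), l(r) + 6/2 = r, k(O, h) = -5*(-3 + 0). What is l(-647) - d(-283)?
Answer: -86449/133 ≈ -649.99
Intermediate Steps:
k(O, h) = 15 (k(O, h) = -5*(-3) = 15)
l(r) = -3 + r
d(o) = 2*o/(o**2 + 17*o) (d(o) = (o + o)/(o + ((o**2 + 15*o) + o)) = (2*o)/(o + (o**2 + 16*o)) = (2*o)/(o**2 + 17*o) = 2*o/(o**2 + 17*o))
l(-647) - d(-283) = (-3 - 647) - 2/(17 - 283) = -650 - 2/(-266) = -650 - 2*(-1)/266 = -650 - 1*(-1/133) = -650 + 1/133 = -86449/133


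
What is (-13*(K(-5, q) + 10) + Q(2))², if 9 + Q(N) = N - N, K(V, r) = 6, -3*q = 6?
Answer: 47089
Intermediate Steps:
q = -2 (q = -⅓*6 = -2)
Q(N) = -9 (Q(N) = -9 + (N - N) = -9 + 0 = -9)
(-13*(K(-5, q) + 10) + Q(2))² = (-13*(6 + 10) - 9)² = (-13*16 - 9)² = (-208 - 9)² = (-217)² = 47089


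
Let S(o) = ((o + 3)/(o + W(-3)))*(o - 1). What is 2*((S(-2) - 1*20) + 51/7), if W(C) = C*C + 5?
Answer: -363/14 ≈ -25.929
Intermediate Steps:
W(C) = 5 + C² (W(C) = C² + 5 = 5 + C²)
S(o) = (-1 + o)*(3 + o)/(14 + o) (S(o) = ((o + 3)/(o + (5 + (-3)²)))*(o - 1) = ((3 + o)/(o + (5 + 9)))*(-1 + o) = ((3 + o)/(o + 14))*(-1 + o) = ((3 + o)/(14 + o))*(-1 + o) = (-1 + o)*(3 + o)/(14 + o))
2*((S(-2) - 1*20) + 51/7) = 2*(((-3 + (-2)² + 2*(-2))/(14 - 2) - 1*20) + 51/7) = 2*(((-3 + 4 - 4)/12 - 20) + 51*(⅐)) = 2*(((1/12)*(-3) - 20) + 51/7) = 2*((-¼ - 20) + 51/7) = 2*(-81/4 + 51/7) = 2*(-363/28) = -363/14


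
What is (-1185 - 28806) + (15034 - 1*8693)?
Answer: -23650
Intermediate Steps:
(-1185 - 28806) + (15034 - 1*8693) = -29991 + (15034 - 8693) = -29991 + 6341 = -23650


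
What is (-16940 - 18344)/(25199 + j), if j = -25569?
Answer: 17642/185 ≈ 95.362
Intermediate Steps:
(-16940 - 18344)/(25199 + j) = (-16940 - 18344)/(25199 - 25569) = -35284/(-370) = -35284*(-1/370) = 17642/185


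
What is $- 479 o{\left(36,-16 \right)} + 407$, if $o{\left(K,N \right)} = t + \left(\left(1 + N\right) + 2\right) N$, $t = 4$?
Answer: $-101141$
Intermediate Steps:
$o{\left(K,N \right)} = 4 + N \left(3 + N\right)$ ($o{\left(K,N \right)} = 4 + \left(\left(1 + N\right) + 2\right) N = 4 + \left(3 + N\right) N = 4 + N \left(3 + N\right)$)
$- 479 o{\left(36,-16 \right)} + 407 = - 479 \left(4 + \left(-16\right)^{2} + 3 \left(-16\right)\right) + 407 = - 479 \left(4 + 256 - 48\right) + 407 = \left(-479\right) 212 + 407 = -101548 + 407 = -101141$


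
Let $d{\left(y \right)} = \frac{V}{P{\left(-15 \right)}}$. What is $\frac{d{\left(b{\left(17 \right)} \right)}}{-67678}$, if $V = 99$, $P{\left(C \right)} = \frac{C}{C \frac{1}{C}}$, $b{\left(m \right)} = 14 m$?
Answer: $\frac{33}{338390} \approx 9.7521 \cdot 10^{-5}$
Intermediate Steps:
$P{\left(C \right)} = C$ ($P{\left(C \right)} = \frac{C}{1} = C 1 = C$)
$d{\left(y \right)} = - \frac{33}{5}$ ($d{\left(y \right)} = \frac{99}{-15} = 99 \left(- \frac{1}{15}\right) = - \frac{33}{5}$)
$\frac{d{\left(b{\left(17 \right)} \right)}}{-67678} = - \frac{33}{5 \left(-67678\right)} = \left(- \frac{33}{5}\right) \left(- \frac{1}{67678}\right) = \frac{33}{338390}$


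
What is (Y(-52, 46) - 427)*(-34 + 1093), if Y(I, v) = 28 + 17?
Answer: -404538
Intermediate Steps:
Y(I, v) = 45
(Y(-52, 46) - 427)*(-34 + 1093) = (45 - 427)*(-34 + 1093) = -382*1059 = -404538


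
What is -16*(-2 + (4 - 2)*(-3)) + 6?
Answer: 134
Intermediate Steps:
-16*(-2 + (4 - 2)*(-3)) + 6 = -16*(-2 + 2*(-3)) + 6 = -16*(-2 - 6) + 6 = -16*(-8) + 6 = -8*(-16) + 6 = 128 + 6 = 134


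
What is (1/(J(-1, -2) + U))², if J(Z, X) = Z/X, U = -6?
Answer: 4/121 ≈ 0.033058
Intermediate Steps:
(1/(J(-1, -2) + U))² = (1/(-1/(-2) - 6))² = (1/(-1*(-½) - 6))² = (1/(½ - 6))² = (1/(-11/2))² = (-2/11)² = 4/121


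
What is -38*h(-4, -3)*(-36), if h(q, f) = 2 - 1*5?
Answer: -4104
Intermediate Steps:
h(q, f) = -3 (h(q, f) = 2 - 5 = -3)
-38*h(-4, -3)*(-36) = -38*(-3)*(-36) = 114*(-36) = -4104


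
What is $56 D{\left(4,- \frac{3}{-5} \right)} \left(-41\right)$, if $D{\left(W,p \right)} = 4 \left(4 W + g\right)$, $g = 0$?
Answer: $-146944$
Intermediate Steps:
$D{\left(W,p \right)} = 16 W$ ($D{\left(W,p \right)} = 4 \left(4 W + 0\right) = 4 \cdot 4 W = 16 W$)
$56 D{\left(4,- \frac{3}{-5} \right)} \left(-41\right) = 56 \cdot 16 \cdot 4 \left(-41\right) = 56 \cdot 64 \left(-41\right) = 3584 \left(-41\right) = -146944$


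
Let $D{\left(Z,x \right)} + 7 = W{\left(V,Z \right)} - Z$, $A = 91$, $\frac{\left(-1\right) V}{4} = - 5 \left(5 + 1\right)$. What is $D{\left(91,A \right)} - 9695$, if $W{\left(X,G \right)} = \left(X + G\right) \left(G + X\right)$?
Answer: $34728$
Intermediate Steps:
$V = 120$ ($V = - 4 \left(- 5 \left(5 + 1\right)\right) = - 4 \left(\left(-5\right) 6\right) = \left(-4\right) \left(-30\right) = 120$)
$W{\left(X,G \right)} = \left(G + X\right)^{2}$ ($W{\left(X,G \right)} = \left(G + X\right) \left(G + X\right) = \left(G + X\right)^{2}$)
$D{\left(Z,x \right)} = -7 + \left(120 + Z\right)^{2} - Z$ ($D{\left(Z,x \right)} = -7 - \left(Z - \left(Z + 120\right)^{2}\right) = -7 - \left(Z - \left(120 + Z\right)^{2}\right) = -7 + \left(120 + Z\right)^{2} - Z$)
$D{\left(91,A \right)} - 9695 = \left(-7 + \left(120 + 91\right)^{2} - 91\right) - 9695 = \left(-7 + 211^{2} - 91\right) - 9695 = \left(-7 + 44521 - 91\right) - 9695 = 44423 - 9695 = 34728$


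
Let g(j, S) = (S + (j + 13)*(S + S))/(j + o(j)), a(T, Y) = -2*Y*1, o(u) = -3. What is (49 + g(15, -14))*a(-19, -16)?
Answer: -560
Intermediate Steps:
a(T, Y) = -2*Y
g(j, S) = (S + 2*S*(13 + j))/(-3 + j) (g(j, S) = (S + (j + 13)*(S + S))/(j - 3) = (S + (13 + j)*(2*S))/(-3 + j) = (S + 2*S*(13 + j))/(-3 + j))
(49 + g(15, -14))*a(-19, -16) = (49 - 14*(27 + 2*15)/(-3 + 15))*(-2*(-16)) = (49 - 14*(27 + 30)/12)*32 = (49 - 14*1/12*57)*32 = (49 - 133/2)*32 = -35/2*32 = -560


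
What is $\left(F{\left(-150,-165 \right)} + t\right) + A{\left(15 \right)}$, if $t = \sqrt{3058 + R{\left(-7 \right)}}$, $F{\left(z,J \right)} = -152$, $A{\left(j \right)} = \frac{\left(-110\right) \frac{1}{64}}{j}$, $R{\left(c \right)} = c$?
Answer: $- \frac{14603}{96} + 3 \sqrt{339} \approx -96.879$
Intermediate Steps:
$A{\left(j \right)} = - \frac{55}{32 j}$ ($A{\left(j \right)} = \frac{\left(-110\right) \frac{1}{64}}{j} = - \frac{55}{32 j}$)
$t = 3 \sqrt{339}$ ($t = \sqrt{3058 - 7} = \sqrt{3051} = 3 \sqrt{339} \approx 55.236$)
$\left(F{\left(-150,-165 \right)} + t\right) + A{\left(15 \right)} = \left(-152 + 3 \sqrt{339}\right) - \frac{55}{32 \cdot 15} = \left(-152 + 3 \sqrt{339}\right) - \frac{11}{96} = - \frac{14603}{96} + 3 \sqrt{339}$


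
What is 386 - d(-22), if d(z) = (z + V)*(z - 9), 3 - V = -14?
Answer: 231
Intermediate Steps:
V = 17 (V = 3 - 1*(-14) = 3 + 14 = 17)
d(z) = (-9 + z)*(17 + z) (d(z) = (z + 17)*(z - 9) = (17 + z)*(-9 + z) = (-9 + z)*(17 + z))
386 - d(-22) = 386 - (-153 + (-22)**2 + 8*(-22)) = 386 - (-153 + 484 - 176) = 386 - 1*155 = 386 - 155 = 231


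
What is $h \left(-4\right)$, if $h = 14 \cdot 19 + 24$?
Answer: $-1160$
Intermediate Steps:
$h = 290$ ($h = 266 + 24 = 290$)
$h \left(-4\right) = 290 \left(-4\right) = -1160$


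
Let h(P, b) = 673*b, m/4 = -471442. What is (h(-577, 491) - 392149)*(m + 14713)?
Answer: 115455319830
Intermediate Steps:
m = -1885768 (m = 4*(-471442) = -1885768)
(h(-577, 491) - 392149)*(m + 14713) = (673*491 - 392149)*(-1885768 + 14713) = (330443 - 392149)*(-1871055) = -61706*(-1871055) = 115455319830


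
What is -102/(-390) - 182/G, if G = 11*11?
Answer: -9773/7865 ≈ -1.2426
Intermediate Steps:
G = 121
-102/(-390) - 182/G = -102/(-390) - 182/121 = -102*(-1/390) - 182*1/121 = 17/65 - 182/121 = -9773/7865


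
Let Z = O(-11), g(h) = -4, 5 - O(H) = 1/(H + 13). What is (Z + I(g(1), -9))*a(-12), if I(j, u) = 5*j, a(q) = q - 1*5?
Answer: 527/2 ≈ 263.50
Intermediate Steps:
a(q) = -5 + q (a(q) = q - 5 = -5 + q)
O(H) = 5 - 1/(13 + H) (O(H) = 5 - 1/(H + 13) = 5 - 1/(13 + H))
Z = 9/2 (Z = (64 + 5*(-11))/(13 - 11) = (64 - 55)/2 = (½)*9 = 9/2 ≈ 4.5000)
(Z + I(g(1), -9))*a(-12) = (9/2 + 5*(-4))*(-5 - 12) = (9/2 - 20)*(-17) = -31/2*(-17) = 527/2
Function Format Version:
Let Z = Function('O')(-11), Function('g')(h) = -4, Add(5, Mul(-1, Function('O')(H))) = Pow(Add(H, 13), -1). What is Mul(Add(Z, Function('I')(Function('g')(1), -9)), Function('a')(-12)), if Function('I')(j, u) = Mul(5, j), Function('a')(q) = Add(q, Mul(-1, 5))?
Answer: Rational(527, 2) ≈ 263.50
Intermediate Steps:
Function('a')(q) = Add(-5, q) (Function('a')(q) = Add(q, -5) = Add(-5, q))
Function('O')(H) = Add(5, Mul(-1, Pow(Add(13, H), -1))) (Function('O')(H) = Add(5, Mul(-1, Pow(Add(H, 13), -1))) = Add(5, Mul(-1, Pow(Add(13, H), -1))))
Z = Rational(9, 2) (Z = Mul(Pow(Add(13, -11), -1), Add(64, Mul(5, -11))) = Mul(Pow(2, -1), Add(64, -55)) = Mul(Rational(1, 2), 9) = Rational(9, 2) ≈ 4.5000)
Mul(Add(Z, Function('I')(Function('g')(1), -9)), Function('a')(-12)) = Mul(Add(Rational(9, 2), Mul(5, -4)), Add(-5, -12)) = Mul(Add(Rational(9, 2), -20), -17) = Mul(Rational(-31, 2), -17) = Rational(527, 2)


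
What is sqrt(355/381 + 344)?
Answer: sqrt(50070639)/381 ≈ 18.572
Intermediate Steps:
sqrt(355/381 + 344) = sqrt(131419/381) = sqrt(50070639)/381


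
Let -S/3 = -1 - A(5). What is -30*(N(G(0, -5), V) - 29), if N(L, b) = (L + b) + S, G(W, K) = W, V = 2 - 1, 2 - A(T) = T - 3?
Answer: 750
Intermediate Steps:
A(T) = 5 - T (A(T) = 2 - (T - 3) = 2 - (-3 + T) = 2 + (3 - T) = 5 - T)
V = 1
S = 3 (S = -3*(-1 - (5 - 1*5)) = -3*(-1 - (5 - 5)) = -3*(-1 - 1*0) = -3*(-1 + 0) = -3*(-1) = 3)
N(L, b) = 3 + L + b (N(L, b) = (L + b) + 3 = 3 + L + b)
-30*(N(G(0, -5), V) - 29) = -30*((3 + 0 + 1) - 29) = -30*(4 - 29) = -30*(-25) = 750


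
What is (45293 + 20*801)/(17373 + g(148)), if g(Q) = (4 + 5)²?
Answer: 61313/17454 ≈ 3.5128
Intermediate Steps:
g(Q) = 81 (g(Q) = 9² = 81)
(45293 + 20*801)/(17373 + g(148)) = (45293 + 20*801)/(17373 + 81) = (45293 + 16020)/17454 = 61313*(1/17454) = 61313/17454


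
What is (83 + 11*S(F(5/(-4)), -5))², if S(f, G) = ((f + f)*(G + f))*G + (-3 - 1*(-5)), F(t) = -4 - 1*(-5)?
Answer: 297025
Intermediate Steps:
F(t) = 1 (F(t) = -4 + 5 = 1)
S(f, G) = 2 + 2*G*f*(G + f) (S(f, G) = ((2*f)*(G + f))*G + (-3 + 5) = (2*f*(G + f))*G + 2 = 2*G*f*(G + f) + 2 = 2 + 2*G*f*(G + f))
(83 + 11*S(F(5/(-4)), -5))² = (83 + 11*(2 + 2*(-5)*1² + 2*1*(-5)²))² = (83 + 11*(2 + 2*(-5)*1 + 2*1*25))² = (83 + 11*(2 - 10 + 50))² = (83 + 11*42)² = (83 + 462)² = 545² = 297025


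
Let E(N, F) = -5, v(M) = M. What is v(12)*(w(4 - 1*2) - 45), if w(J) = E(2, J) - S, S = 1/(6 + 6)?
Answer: -601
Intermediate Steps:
S = 1/12 ≈ 0.083333
w(J) = -61/12 (w(J) = -5 - 1*1/12 = -5 - 1/12 = -61/12)
v(12)*(w(4 - 1*2) - 45) = 12*(-61/12 - 45) = 12*(-601/12) = -601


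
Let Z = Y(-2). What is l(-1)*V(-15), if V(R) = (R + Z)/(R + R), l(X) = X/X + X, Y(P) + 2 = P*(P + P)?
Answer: 0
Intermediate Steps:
Y(P) = -2 + 2*P² (Y(P) = -2 + P*(P + P) = -2 + P*(2*P) = -2 + 2*P²)
l(X) = 1 + X
Z = 6 (Z = -2 + 2*(-2)² = -2 + 2*4 = -2 + 8 = 6)
V(R) = (6 + R)/(2*R) (V(R) = (R + 6)/(R + R) = (6 + R)/((2*R)) = (6 + R)*(1/(2*R)) = (6 + R)/(2*R))
l(-1)*V(-15) = (1 - 1)*((½)*(6 - 15)/(-15)) = 0*((½)*(-1/15)*(-9)) = 0*(3/10) = 0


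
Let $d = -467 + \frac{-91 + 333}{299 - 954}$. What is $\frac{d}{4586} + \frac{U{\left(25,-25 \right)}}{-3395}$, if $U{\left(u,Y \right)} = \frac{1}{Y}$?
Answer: $- \frac{5195905059}{50990014250} \approx -0.1019$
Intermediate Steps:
$d = - \frac{306127}{655}$ ($d = -467 + \frac{242}{-655} = -467 + 242 \left(- \frac{1}{655}\right) = -467 - \frac{242}{655} = - \frac{306127}{655} \approx -467.37$)
$\frac{d}{4586} + \frac{U{\left(25,-25 \right)}}{-3395} = - \frac{306127}{655 \cdot 4586} + \frac{1}{\left(-25\right) \left(-3395\right)} = \left(- \frac{306127}{655}\right) \frac{1}{4586} - - \frac{1}{84875} = - \frac{306127}{3003830} + \frac{1}{84875} = - \frac{5195905059}{50990014250}$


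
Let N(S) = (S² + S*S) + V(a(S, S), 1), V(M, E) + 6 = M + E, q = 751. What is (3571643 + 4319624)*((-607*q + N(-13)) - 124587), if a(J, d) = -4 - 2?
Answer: -4577858138239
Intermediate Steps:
a(J, d) = -6
V(M, E) = -6 + E + M (V(M, E) = -6 + (M + E) = -6 + (E + M) = -6 + E + M)
N(S) = -11 + 2*S² (N(S) = (S² + S*S) + (-6 + 1 - 6) = (S² + S²) - 11 = 2*S² - 11 = -11 + 2*S²)
(3571643 + 4319624)*((-607*q + N(-13)) - 124587) = (3571643 + 4319624)*((-607*751 + (-11 + 2*(-13)²)) - 124587) = 7891267*((-455857 + (-11 + 2*169)) - 124587) = 7891267*((-455857 + (-11 + 338)) - 124587) = 7891267*((-455857 + 327) - 124587) = 7891267*(-455530 - 124587) = 7891267*(-580117) = -4577858138239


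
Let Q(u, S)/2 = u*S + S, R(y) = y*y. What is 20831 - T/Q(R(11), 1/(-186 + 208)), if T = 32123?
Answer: 2188029/122 ≈ 17935.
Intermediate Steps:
R(y) = y**2
Q(u, S) = 2*S + 2*S*u (Q(u, S) = 2*(u*S + S) = 2*(S*u + S) = 2*(S + S*u) = 2*S + 2*S*u)
20831 - T/Q(R(11), 1/(-186 + 208)) = 20831 - 32123/(2*(1 + 11**2)/(-186 + 208)) = 20831 - 32123/(2*(1 + 121)/22) = 20831 - 32123/(2*(1/22)*122) = 20831 - 32123/122/11 = 20831 - 32123*11/122 = 20831 - 1*353353/122 = 20831 - 353353/122 = 2188029/122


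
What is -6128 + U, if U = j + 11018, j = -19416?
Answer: -14526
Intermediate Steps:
U = -8398 (U = -19416 + 11018 = -8398)
-6128 + U = -6128 - 8398 = -14526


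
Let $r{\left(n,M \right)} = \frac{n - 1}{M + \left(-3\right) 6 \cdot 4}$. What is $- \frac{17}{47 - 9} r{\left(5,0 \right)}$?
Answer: $\frac{17}{684} \approx 0.024854$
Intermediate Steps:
$r{\left(n,M \right)} = \frac{-1 + n}{-72 + M}$ ($r{\left(n,M \right)} = \frac{-1 + n}{M - 72} = \frac{-1 + n}{-72 + M}$)
$- \frac{17}{47 - 9} r{\left(5,0 \right)} = - \frac{17}{47 - 9} \frac{-1 + 5}{-72 + 0} = - \frac{17}{38} \frac{1}{-72} \cdot 4 = \left(-17\right) \frac{1}{38} \left(\left(- \frac{1}{72}\right) 4\right) = \left(- \frac{17}{38}\right) \left(- \frac{1}{18}\right) = \frac{17}{684}$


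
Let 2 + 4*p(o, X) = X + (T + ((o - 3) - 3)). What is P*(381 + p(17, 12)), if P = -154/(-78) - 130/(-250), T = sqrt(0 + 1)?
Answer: 939968/975 ≈ 964.07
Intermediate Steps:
T = 1 (T = sqrt(1) = 1)
P = 2432/975 (P = -154*(-1/78) - 130*(-1/250) = 77/39 + 13/25 = 2432/975 ≈ 2.4944)
p(o, X) = -7/4 + X/4 + o/4 (p(o, X) = -1/2 + (X + (1 + ((o - 3) - 3)))/4 = -1/2 + (X + (1 + ((-3 + o) - 3)))/4 = -1/2 + (X + (1 + (-6 + o)))/4 = -1/2 + (X + (-5 + o))/4 = -1/2 + (-5 + X + o)/4 = -1/2 + (-5/4 + X/4 + o/4) = -7/4 + X/4 + o/4)
P*(381 + p(17, 12)) = 2432*(381 + (-7/4 + (1/4)*12 + (1/4)*17))/975 = 2432*(381 + (-7/4 + 3 + 17/4))/975 = 2432*(381 + 11/2)/975 = (2432/975)*(773/2) = 939968/975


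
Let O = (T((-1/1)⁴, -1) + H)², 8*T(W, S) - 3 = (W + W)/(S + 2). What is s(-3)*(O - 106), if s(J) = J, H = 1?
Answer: 19845/64 ≈ 310.08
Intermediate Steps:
T(W, S) = 3/8 + W/(4*(2 + S)) (T(W, S) = 3/8 + ((W + W)/(S + 2))/8 = 3/8 + ((2*W)/(2 + S))/8 = 3/8 + (2*W/(2 + S))/8 = 3/8 + W/(4*(2 + S)))
O = 169/64 (O = ((6 + 2*(-1/1)⁴ + 3*(-1))/(8*(2 - 1)) + 1)² = ((⅛)*(6 + 2*(-1*1)⁴ - 3)/1 + 1)² = ((⅛)*1*(6 + 2*(-1)⁴ - 3) + 1)² = ((⅛)*1*(6 + 2*1 - 3) + 1)² = ((⅛)*1*(6 + 2 - 3) + 1)² = ((⅛)*1*5 + 1)² = (5/8 + 1)² = (13/8)² = 169/64 ≈ 2.6406)
s(-3)*(O - 106) = -3*(169/64 - 106) = -3*(-6615/64) = 19845/64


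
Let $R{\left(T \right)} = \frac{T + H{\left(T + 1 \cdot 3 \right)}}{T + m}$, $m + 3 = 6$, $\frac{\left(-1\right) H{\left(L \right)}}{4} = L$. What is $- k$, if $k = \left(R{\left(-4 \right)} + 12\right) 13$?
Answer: $-156$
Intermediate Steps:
$H{\left(L \right)} = - 4 L$
$m = 3$ ($m = -3 + 6 = 3$)
$R{\left(T \right)} = \frac{-12 - 3 T}{3 + T}$ ($R{\left(T \right)} = \frac{T - 4 \left(T + 1 \cdot 3\right)}{T + 3} = \frac{T - 4 \left(T + 3\right)}{3 + T} = \frac{T - 4 \left(3 + T\right)}{3 + T} = \frac{T - \left(12 + 4 T\right)}{3 + T} = \frac{-12 - 3 T}{3 + T}$)
$k = 156$ ($k = \left(\frac{3 \left(-4 - -4\right)}{3 - 4} + 12\right) 13 = \left(\frac{3 \left(-4 + 4\right)}{-1} + 12\right) 13 = \left(3 \left(-1\right) 0 + 12\right) 13 = \left(0 + 12\right) 13 = 12 \cdot 13 = 156$)
$- k = \left(-1\right) 156 = -156$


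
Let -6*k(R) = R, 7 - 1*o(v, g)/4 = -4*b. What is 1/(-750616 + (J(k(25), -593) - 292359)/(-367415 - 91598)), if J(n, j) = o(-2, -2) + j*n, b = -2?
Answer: -2754078/2067253272695 ≈ -1.3322e-6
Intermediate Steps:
o(v, g) = -4 (o(v, g) = 28 - (-16)*(-2) = 28 - 4*8 = 28 - 32 = -4)
k(R) = -R/6
J(n, j) = -4 + j*n
1/(-750616 + (J(k(25), -593) - 292359)/(-367415 - 91598)) = 1/(-750616 + ((-4 - (-593)*25/6) - 292359)/(-367415 - 91598)) = 1/(-750616 + ((-4 - 593*(-25/6)) - 292359)/(-459013)) = 1/(-750616 + ((-4 + 14825/6) - 292359)*(-1/459013)) = 1/(-750616 + (14801/6 - 292359)*(-1/459013)) = 1/(-750616 - 1739353/6*(-1/459013)) = 1/(-750616 + 1739353/2754078) = 1/(-2067253272695/2754078) = -2754078/2067253272695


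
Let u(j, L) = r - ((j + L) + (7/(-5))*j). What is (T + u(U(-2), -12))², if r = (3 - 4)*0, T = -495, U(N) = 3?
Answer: 5803281/25 ≈ 2.3213e+5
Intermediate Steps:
r = 0 (r = -1*0 = 0)
u(j, L) = -L + 2*j/5 (u(j, L) = 0 - ((j + L) + (7/(-5))*j) = 0 - ((L + j) + (7*(-⅕))*j) = 0 - ((L + j) - 7*j/5) = 0 - (L - 2*j/5) = 0 + (-L + 2*j/5) = -L + 2*j/5)
(T + u(U(-2), -12))² = (-495 + (-1*(-12) + (⅖)*3))² = (-495 + (12 + 6/5))² = (-495 + 66/5)² = (-2409/5)² = 5803281/25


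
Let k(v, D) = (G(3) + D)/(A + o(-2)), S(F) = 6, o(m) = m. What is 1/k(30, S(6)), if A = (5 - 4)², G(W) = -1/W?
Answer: -3/17 ≈ -0.17647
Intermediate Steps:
A = 1 (A = 1² = 1)
k(v, D) = ⅓ - D (k(v, D) = (-1/3 + D)/(1 - 2) = (-1*⅓ + D)/(-1) = (-⅓ + D)*(-1) = ⅓ - D)
1/k(30, S(6)) = 1/(⅓ - 1*6) = 1/(⅓ - 6) = 1/(-17/3) = -3/17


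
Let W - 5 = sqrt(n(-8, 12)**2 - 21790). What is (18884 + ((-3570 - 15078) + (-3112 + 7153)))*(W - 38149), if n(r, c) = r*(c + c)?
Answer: -163141888 + 4277*sqrt(15074) ≈ -1.6262e+8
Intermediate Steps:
n(r, c) = 2*c*r (n(r, c) = r*(2*c) = 2*c*r)
W = 5 + sqrt(15074) (W = 5 + sqrt((2*12*(-8))**2 - 21790) = 5 + sqrt((-192)**2 - 21790) = 5 + sqrt(36864 - 21790) = 5 + sqrt(15074) ≈ 127.78)
(18884 + ((-3570 - 15078) + (-3112 + 7153)))*(W - 38149) = (18884 + ((-3570 - 15078) + (-3112 + 7153)))*((5 + sqrt(15074)) - 38149) = (18884 + (-18648 + 4041))*(-38144 + sqrt(15074)) = (18884 - 14607)*(-38144 + sqrt(15074)) = 4277*(-38144 + sqrt(15074)) = -163141888 + 4277*sqrt(15074)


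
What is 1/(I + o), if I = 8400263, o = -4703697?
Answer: 1/3696566 ≈ 2.7052e-7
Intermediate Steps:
1/(I + o) = 1/(8400263 - 4703697) = 1/3696566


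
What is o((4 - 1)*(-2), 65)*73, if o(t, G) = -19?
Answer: -1387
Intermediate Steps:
o((4 - 1)*(-2), 65)*73 = -19*73 = -1387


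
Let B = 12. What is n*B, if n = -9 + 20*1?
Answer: 132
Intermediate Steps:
n = 11 (n = -9 + 20 = 11)
n*B = 11*12 = 132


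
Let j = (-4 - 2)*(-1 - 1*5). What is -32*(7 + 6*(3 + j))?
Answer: -7712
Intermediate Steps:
j = 36 (j = -6*(-1 - 5) = -6*(-6) = 36)
-32*(7 + 6*(3 + j)) = -32*(7 + 6*(3 + 36)) = -32*(7 + 6*39) = -32*(7 + 234) = -32*241 = -7712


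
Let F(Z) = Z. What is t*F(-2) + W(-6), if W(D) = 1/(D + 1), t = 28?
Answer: -281/5 ≈ -56.200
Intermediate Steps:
W(D) = 1/(1 + D)
t*F(-2) + W(-6) = 28*(-2) + 1/(1 - 6) = -56 + 1/(-5) = -56 - ⅕ = -281/5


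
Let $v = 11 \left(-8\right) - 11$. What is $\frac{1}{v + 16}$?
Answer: $- \frac{1}{83} \approx -0.012048$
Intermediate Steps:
$v = -99$ ($v = -88 - 11 = -99$)
$\frac{1}{v + 16} = \frac{1}{-99 + 16} = \frac{1}{-83} = - \frac{1}{83}$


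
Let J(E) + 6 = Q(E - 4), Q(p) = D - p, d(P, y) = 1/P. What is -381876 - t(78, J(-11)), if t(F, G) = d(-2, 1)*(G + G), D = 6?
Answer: -381861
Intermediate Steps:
Q(p) = 6 - p
J(E) = 4 - E (J(E) = -6 + (6 - (E - 4)) = -6 + (6 - (-4 + E)) = -6 + (6 + (4 - E)) = -6 + (10 - E) = 4 - E)
t(F, G) = -G (t(F, G) = (G + G)/(-2) = -G)
-381876 - t(78, J(-11)) = -381876 - (-1)*(4 - 1*(-11)) = -381876 - (-1)*(4 + 11) = -381876 - (-1)*15 = -381876 - 1*(-15) = -381876 + 15 = -381861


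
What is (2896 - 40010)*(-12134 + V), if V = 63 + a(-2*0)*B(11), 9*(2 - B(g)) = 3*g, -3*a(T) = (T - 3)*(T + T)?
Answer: 448003094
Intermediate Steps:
a(T) = -2*T*(-3 + T)/3 (a(T) = -(T - 3)*(T + T)/3 = -(-3 + T)*2*T/3 = -2*T*(-3 + T)/3)
B(g) = 2 - g/3
V = 63 (V = 63 + (2*(-2*0)*(3 - (-2)*0)/3)*(2 - 1/3*11) = 63 + ((2/3)*0*(3 - 1*0))*(2 - 11/3) = 63 + ((2/3)*0*(3 + 0))*(-5/3) = 63 + ((2/3)*0*3)*(-5/3) = 63 + 0*(-5/3) = 63 + 0 = 63)
(2896 - 40010)*(-12134 + V) = (2896 - 40010)*(-12134 + 63) = -37114*(-12071) = 448003094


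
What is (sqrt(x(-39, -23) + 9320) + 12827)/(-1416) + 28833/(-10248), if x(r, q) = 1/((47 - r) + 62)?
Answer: -256367/21594 - sqrt(51036357)/104784 ≈ -11.940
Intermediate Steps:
x(r, q) = 1/(109 - r)
(sqrt(x(-39, -23) + 9320) + 12827)/(-1416) + 28833/(-10248) = (sqrt(-1/(-109 - 39) + 9320) + 12827)/(-1416) + 28833/(-10248) = (sqrt(-1/(-148) + 9320) + 12827)*(-1/1416) + 28833*(-1/10248) = (sqrt(-1*(-1/148) + 9320) + 12827)*(-1/1416) - 1373/488 = (sqrt(1/148 + 9320) + 12827)*(-1/1416) - 1373/488 = (sqrt(1379361/148) + 12827)*(-1/1416) - 1373/488 = (sqrt(51036357)/74 + 12827)*(-1/1416) - 1373/488 = (12827 + sqrt(51036357)/74)*(-1/1416) - 1373/488 = (-12827/1416 - sqrt(51036357)/104784) - 1373/488 = -256367/21594 - sqrt(51036357)/104784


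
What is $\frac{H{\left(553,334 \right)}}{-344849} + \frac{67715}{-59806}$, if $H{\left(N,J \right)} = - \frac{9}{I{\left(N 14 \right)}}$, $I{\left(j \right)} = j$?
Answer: $- \frac{45196731408179}{39917828053537} \approx -1.1322$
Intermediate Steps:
$H{\left(N,J \right)} = - \frac{9}{14 N}$ ($H{\left(N,J \right)} = - \frac{9}{N 14} = - \frac{9}{14 N}$)
$\frac{H{\left(553,334 \right)}}{-344849} + \frac{67715}{-59806} = \frac{\left(- \frac{9}{14}\right) \frac{1}{553}}{-344849} + \frac{67715}{-59806} = \left(- \frac{9}{14}\right) \frac{1}{553} \left(- \frac{1}{344849}\right) + 67715 \left(- \frac{1}{59806}\right) = \left(- \frac{9}{7742}\right) \left(- \frac{1}{344849}\right) - \frac{67715}{59806} = \frac{9}{2669820958} - \frac{67715}{59806} = - \frac{45196731408179}{39917828053537}$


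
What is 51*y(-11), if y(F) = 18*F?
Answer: -10098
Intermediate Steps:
51*y(-11) = 51*(18*(-11)) = 51*(-198) = -10098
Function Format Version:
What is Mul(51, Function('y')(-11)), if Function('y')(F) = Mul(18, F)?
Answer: -10098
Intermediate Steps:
Mul(51, Function('y')(-11)) = Mul(51, Mul(18, -11)) = Mul(51, -198) = -10098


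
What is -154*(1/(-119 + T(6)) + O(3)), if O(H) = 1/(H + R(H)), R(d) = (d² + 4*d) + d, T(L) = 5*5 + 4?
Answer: -539/135 ≈ -3.9926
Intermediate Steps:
T(L) = 29 (T(L) = 25 + 4 = 29)
R(d) = d² + 5*d
O(H) = 1/(H + H*(5 + H))
-154*(1/(-119 + T(6)) + O(3)) = -154*(1/(-119 + 29) + 1/(3*(6 + 3))) = -154*(1/(-90) + (⅓)/9) = -154*(-1/90 + (⅓)*(⅑)) = -154*(-1/90 + 1/27) = -154*7/270 = -539/135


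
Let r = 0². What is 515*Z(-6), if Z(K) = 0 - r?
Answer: 0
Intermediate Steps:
r = 0
Z(K) = 0 (Z(K) = 0 - 1*0 = 0 + 0 = 0)
515*Z(-6) = 515*0 = 0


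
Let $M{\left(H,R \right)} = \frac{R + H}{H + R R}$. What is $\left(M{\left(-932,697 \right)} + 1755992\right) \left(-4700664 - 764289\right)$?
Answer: $- \frac{4653080307787045797}{484877} \approx -9.5964 \cdot 10^{12}$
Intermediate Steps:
$M{\left(H,R \right)} = \frac{H + R}{H + R^{2}}$
$\left(M{\left(-932,697 \right)} + 1755992\right) \left(-4700664 - 764289\right) = \left(\frac{-932 + 697}{-932 + 697^{2}} + 1755992\right) \left(-4700664 - 764289\right) = \left(\frac{1}{-932 + 485809} \left(-235\right) + 1755992\right) \left(-5464953\right) = \left(\frac{1}{484877} \left(-235\right) + 1755992\right) \left(-5464953\right) = \left(- \frac{235}{484877} + 1755992\right) \left(-5464953\right) = \frac{851440132749}{484877} \left(-5464953\right) = - \frac{4653080307787045797}{484877}$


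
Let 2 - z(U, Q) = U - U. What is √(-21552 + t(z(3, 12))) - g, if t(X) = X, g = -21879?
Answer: 21879 + 5*I*√862 ≈ 21879.0 + 146.8*I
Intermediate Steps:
z(U, Q) = 2 (z(U, Q) = 2 - (U - U) = 2 - 1*0 = 2 + 0 = 2)
√(-21552 + t(z(3, 12))) - g = √(-21552 + 2) - 1*(-21879) = √(-21550) + 21879 = 5*I*√862 + 21879 = 21879 + 5*I*√862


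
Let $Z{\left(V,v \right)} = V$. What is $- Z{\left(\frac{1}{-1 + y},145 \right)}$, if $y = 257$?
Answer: $- \frac{1}{256} \approx -0.0039063$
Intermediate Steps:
$- Z{\left(\frac{1}{-1 + y},145 \right)} = - \frac{1}{-1 + 257} = - \frac{1}{256}$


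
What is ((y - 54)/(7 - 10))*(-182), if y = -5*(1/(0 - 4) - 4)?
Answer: -11921/6 ≈ -1986.8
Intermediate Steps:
y = 85/4 (y = -5*(1/(-4) - 4) = -5*(-¼ - 4) = -5*(-17/4) = 85/4 ≈ 21.250)
((y - 54)/(7 - 10))*(-182) = ((85/4 - 54)/(7 - 10))*(-182) = -131/4/(-3)*(-182) = -131/4*(-⅓)*(-182) = (131/12)*(-182) = -11921/6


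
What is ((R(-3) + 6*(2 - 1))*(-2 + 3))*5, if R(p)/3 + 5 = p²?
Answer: 90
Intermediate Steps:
R(p) = -15 + 3*p²
((R(-3) + 6*(2 - 1))*(-2 + 3))*5 = (((-15 + 3*(-3)²) + 6*(2 - 1))*(-2 + 3))*5 = (((-15 + 3*9) + 6*1)*1)*5 = (((-15 + 27) + 6)*1)*5 = ((12 + 6)*1)*5 = (18*1)*5 = 18*5 = 90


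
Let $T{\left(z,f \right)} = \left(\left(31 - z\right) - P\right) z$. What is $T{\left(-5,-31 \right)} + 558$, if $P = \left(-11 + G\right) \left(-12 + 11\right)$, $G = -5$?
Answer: $458$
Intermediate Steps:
$P = 16$ ($P = \left(-11 - 5\right) \left(-12 + 11\right) = \left(-16\right) \left(-1\right) = 16$)
$T{\left(z,f \right)} = z \left(15 - z\right)$ ($T{\left(z,f \right)} = \left(\left(31 - z\right) - 16\right) z = \left(15 - z\right) z = z \left(15 - z\right)$)
$T{\left(-5,-31 \right)} + 558 = - 5 \left(15 - -5\right) + 558 = - 5 \left(15 + 5\right) + 558 = \left(-5\right) 20 + 558 = -100 + 558 = 458$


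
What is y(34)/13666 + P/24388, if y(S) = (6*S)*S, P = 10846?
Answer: 79344151/83321602 ≈ 0.95226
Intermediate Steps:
y(S) = 6*S²
y(34)/13666 + P/24388 = (6*34²)/13666 + 10846/24388 = (6*1156)*(1/13666) + 10846*(1/24388) = 6936*(1/13666) + 5423/12194 = 3468/6833 + 5423/12194 = 79344151/83321602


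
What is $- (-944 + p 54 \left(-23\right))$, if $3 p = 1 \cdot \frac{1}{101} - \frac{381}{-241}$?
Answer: $\frac{39008812}{24341} \approx 1602.6$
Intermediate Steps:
$p = \frac{38722}{73023}$ ($p = \frac{1 \cdot \frac{1}{101} - \frac{381}{-241}}{3} = \frac{1 \cdot \frac{1}{101} - - \frac{381}{241}}{3} = \frac{\frac{1}{101} + \frac{381}{241}}{3} = \frac{1}{3} \cdot \frac{38722}{24341} = \frac{38722}{73023} \approx 0.53027$)
$- (-944 + p 54 \left(-23\right)) = - (-944 + \frac{38722 \cdot 54 \left(-23\right)}{73023}) = - (-944 + \frac{38722}{73023} \left(-1242\right)) = - (-944 - \frac{16030908}{24341}) = \left(-1\right) \left(- \frac{39008812}{24341}\right) = \frac{39008812}{24341}$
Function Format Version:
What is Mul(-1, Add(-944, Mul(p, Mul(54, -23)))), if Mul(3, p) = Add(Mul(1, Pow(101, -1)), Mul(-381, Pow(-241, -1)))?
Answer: Rational(39008812, 24341) ≈ 1602.6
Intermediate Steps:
p = Rational(38722, 73023) (p = Mul(Rational(1, 3), Add(Mul(1, Pow(101, -1)), Mul(-381, Pow(-241, -1)))) = Mul(Rational(1, 3), Add(Mul(1, Rational(1, 101)), Mul(-381, Rational(-1, 241)))) = Mul(Rational(1, 3), Add(Rational(1, 101), Rational(381, 241))) = Mul(Rational(1, 3), Rational(38722, 24341)) = Rational(38722, 73023) ≈ 0.53027)
Mul(-1, Add(-944, Mul(p, Mul(54, -23)))) = Mul(-1, Add(-944, Mul(Rational(38722, 73023), Mul(54, -23)))) = Mul(-1, Add(-944, Mul(Rational(38722, 73023), -1242))) = Mul(-1, Add(-944, Rational(-16030908, 24341))) = Mul(-1, Rational(-39008812, 24341)) = Rational(39008812, 24341)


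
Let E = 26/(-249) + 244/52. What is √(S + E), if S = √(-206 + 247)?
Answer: √(48072687 + 10478169*√41)/3237 ≈ 3.3153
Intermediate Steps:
E = 14851/3237 (E = 26*(-1/249) + 244*(1/52) = -26/249 + 61/13 = 14851/3237 ≈ 4.5879)
S = √41 ≈ 6.4031
√(S + E) = √(√41 + 14851/3237) = √(14851/3237 + √41)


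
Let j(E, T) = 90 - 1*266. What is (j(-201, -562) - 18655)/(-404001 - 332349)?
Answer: 6277/245450 ≈ 0.025573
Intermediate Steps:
j(E, T) = -176 (j(E, T) = 90 - 266 = -176)
(j(-201, -562) - 18655)/(-404001 - 332349) = (-176 - 18655)/(-404001 - 332349) = -18831/(-736350) = -18831*(-1/736350) = 6277/245450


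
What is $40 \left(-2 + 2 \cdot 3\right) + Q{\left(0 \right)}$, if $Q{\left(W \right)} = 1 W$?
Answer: $160$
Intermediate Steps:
$Q{\left(W \right)} = W$
$40 \left(-2 + 2 \cdot 3\right) + Q{\left(0 \right)} = 40 \left(-2 + 2 \cdot 3\right) + 0 = 40 \left(-2 + 6\right) + 0 = 40 \cdot 4 + 0 = 160 + 0 = 160$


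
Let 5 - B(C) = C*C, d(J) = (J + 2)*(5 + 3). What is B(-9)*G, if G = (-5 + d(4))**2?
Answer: -140524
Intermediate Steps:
d(J) = 16 + 8*J (d(J) = (2 + J)*8 = 16 + 8*J)
B(C) = 5 - C**2 (B(C) = 5 - C*C = 5 - C**2)
G = 1849 (G = (-5 + (16 + 8*4))**2 = (-5 + (16 + 32))**2 = (-5 + 48)**2 = 43**2 = 1849)
B(-9)*G = (5 - 1*(-9)**2)*1849 = (5 - 1*81)*1849 = (5 - 81)*1849 = -76*1849 = -140524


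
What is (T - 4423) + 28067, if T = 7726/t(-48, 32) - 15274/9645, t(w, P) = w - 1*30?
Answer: 2951984833/125385 ≈ 23543.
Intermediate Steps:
t(w, P) = -30 + w (t(w, P) = w - 30 = -30 + w)
T = -12618107/125385 (T = 7726/(-30 - 48) - 15274/9645 = 7726/(-78) - 15274*1/9645 = 7726*(-1/78) - 15274/9645 = -3863/39 - 15274/9645 = -12618107/125385 ≈ -100.63)
(T - 4423) + 28067 = (-12618107/125385 - 4423) + 28067 = -567195962/125385 + 28067 = 2951984833/125385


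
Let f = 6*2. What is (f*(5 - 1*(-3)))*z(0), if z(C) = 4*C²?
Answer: 0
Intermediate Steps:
f = 12
(f*(5 - 1*(-3)))*z(0) = (12*(5 - 1*(-3)))*(4*0²) = (12*(5 + 3))*(4*0) = (12*8)*0 = 96*0 = 0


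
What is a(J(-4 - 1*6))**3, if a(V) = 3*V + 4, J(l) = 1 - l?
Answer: 50653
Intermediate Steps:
a(V) = 4 + 3*V
a(J(-4 - 1*6))**3 = (4 + 3*(1 - (-4 - 1*6)))**3 = (4 + 3*(1 - (-4 - 6)))**3 = (4 + 3*(1 - 1*(-10)))**3 = (4 + 3*(1 + 10))**3 = (4 + 3*11)**3 = (4 + 33)**3 = 37**3 = 50653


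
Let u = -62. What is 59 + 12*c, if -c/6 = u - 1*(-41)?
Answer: 1571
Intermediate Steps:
c = 126 (c = -6*(-62 - 1*(-41)) = -6*(-62 + 41) = -6*(-21) = 126)
59 + 12*c = 59 + 12*126 = 59 + 1512 = 1571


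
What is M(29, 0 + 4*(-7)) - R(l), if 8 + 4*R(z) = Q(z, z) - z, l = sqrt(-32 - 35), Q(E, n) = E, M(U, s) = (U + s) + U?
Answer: 32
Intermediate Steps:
M(U, s) = s + 2*U
l = I*sqrt(67) (l = sqrt(-67) = I*sqrt(67) ≈ 8.1853*I)
R(z) = -2 (R(z) = -2 + (z - z)/4 = -2 + (1/4)*0 = -2 + 0 = -2)
M(29, 0 + 4*(-7)) - R(l) = ((0 + 4*(-7)) + 2*29) - 1*(-2) = ((0 - 28) + 58) + 2 = (-28 + 58) + 2 = 30 + 2 = 32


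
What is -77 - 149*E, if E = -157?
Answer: 23316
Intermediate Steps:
-77 - 149*E = -77 - 149*(-157) = -77 + 23393 = 23316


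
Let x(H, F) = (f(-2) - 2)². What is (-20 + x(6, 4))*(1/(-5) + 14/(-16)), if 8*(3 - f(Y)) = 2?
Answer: 13373/640 ≈ 20.895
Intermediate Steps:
f(Y) = 11/4 (f(Y) = 3 - ⅛*2 = 3 - ¼ = 11/4)
x(H, F) = 9/16 (x(H, F) = (11/4 - 2)² = (¾)² = 9/16)
(-20 + x(6, 4))*(1/(-5) + 14/(-16)) = (-20 + 9/16)*(1/(-5) + 14/(-16)) = -311*(1*(-⅕) + 14*(-1/16))/16 = -311*(-⅕ - 7/8)/16 = -311/16*(-43/40) = 13373/640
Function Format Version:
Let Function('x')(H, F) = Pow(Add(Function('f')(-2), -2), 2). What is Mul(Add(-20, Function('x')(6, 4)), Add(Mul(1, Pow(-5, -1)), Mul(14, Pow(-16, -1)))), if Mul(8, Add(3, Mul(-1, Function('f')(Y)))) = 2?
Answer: Rational(13373, 640) ≈ 20.895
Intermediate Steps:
Function('f')(Y) = Rational(11, 4) (Function('f')(Y) = Add(3, Mul(Rational(-1, 8), 2)) = Add(3, Rational(-1, 4)) = Rational(11, 4))
Function('x')(H, F) = Rational(9, 16) (Function('x')(H, F) = Pow(Add(Rational(11, 4), -2), 2) = Pow(Rational(3, 4), 2) = Rational(9, 16))
Mul(Add(-20, Function('x')(6, 4)), Add(Mul(1, Pow(-5, -1)), Mul(14, Pow(-16, -1)))) = Mul(Add(-20, Rational(9, 16)), Add(Mul(1, Pow(-5, -1)), Mul(14, Pow(-16, -1)))) = Mul(Rational(-311, 16), Add(Mul(1, Rational(-1, 5)), Mul(14, Rational(-1, 16)))) = Mul(Rational(-311, 16), Add(Rational(-1, 5), Rational(-7, 8))) = Mul(Rational(-311, 16), Rational(-43, 40)) = Rational(13373, 640)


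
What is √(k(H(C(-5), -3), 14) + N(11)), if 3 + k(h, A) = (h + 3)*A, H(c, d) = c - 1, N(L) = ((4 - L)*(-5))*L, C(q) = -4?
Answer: √354 ≈ 18.815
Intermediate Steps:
N(L) = L*(-20 + 5*L) (N(L) = (-20 + 5*L)*L = L*(-20 + 5*L))
H(c, d) = -1 + c
k(h, A) = -3 + A*(3 + h) (k(h, A) = -3 + (h + 3)*A = -3 + (3 + h)*A = -3 + A*(3 + h))
√(k(H(C(-5), -3), 14) + N(11)) = √((-3 + 3*14 + 14*(-1 - 4)) + 5*11*(-4 + 11)) = √((-3 + 42 + 14*(-5)) + 5*11*7) = √((-3 + 42 - 70) + 385) = √(-31 + 385) = √354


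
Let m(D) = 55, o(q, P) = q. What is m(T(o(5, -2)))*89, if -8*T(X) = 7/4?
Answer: 4895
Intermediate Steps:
T(X) = -7/32 (T(X) = -7/(8*4) = -⅛*7/4 = -7/32)
m(T(o(5, -2)))*89 = 55*89 = 4895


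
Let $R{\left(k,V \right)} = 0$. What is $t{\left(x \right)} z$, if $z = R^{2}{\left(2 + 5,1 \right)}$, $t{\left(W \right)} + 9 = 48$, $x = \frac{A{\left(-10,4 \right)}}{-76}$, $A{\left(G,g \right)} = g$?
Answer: $0$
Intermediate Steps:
$x = - \frac{1}{19}$ ($x = \frac{4}{-76} = 4 \left(- \frac{1}{76}\right) = - \frac{1}{19} \approx -0.052632$)
$t{\left(W \right)} = 39$ ($t{\left(W \right)} = -9 + 48 = 39$)
$z = 0$ ($z = 0^{2} = 0$)
$t{\left(x \right)} z = 39 \cdot 0 = 0$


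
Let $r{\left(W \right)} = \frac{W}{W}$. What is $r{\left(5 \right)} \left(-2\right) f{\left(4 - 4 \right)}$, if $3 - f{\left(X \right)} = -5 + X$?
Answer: $-16$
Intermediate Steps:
$f{\left(X \right)} = 8 - X$ ($f{\left(X \right)} = 3 - \left(-5 + X\right) = 8 - X$)
$r{\left(W \right)} = 1$
$r{\left(5 \right)} \left(-2\right) f{\left(4 - 4 \right)} = 1 \left(-2\right) \left(8 - \left(4 - 4\right)\right) = - 2 \left(8 - 0\right) = - 2 \left(8 + 0\right) = \left(-2\right) 8 = -16$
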